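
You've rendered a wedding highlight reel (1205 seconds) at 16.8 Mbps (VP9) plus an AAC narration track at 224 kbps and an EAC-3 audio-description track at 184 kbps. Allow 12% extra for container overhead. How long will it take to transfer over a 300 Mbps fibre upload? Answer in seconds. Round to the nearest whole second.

77 seconds

Audio total: 224 + 184 = 408 kbps = 0.408 Mbps.
Total bitrate: 17.208 Mbps.
File: 17.208 Mbps × 1205 s = 20735.6 Mb.
With 12% container overhead: ×1.12. → 23223.9 Mb.
At 300 Mbps: 23223.9 / 300 = 77.4 s ≈ 77.4 seconds.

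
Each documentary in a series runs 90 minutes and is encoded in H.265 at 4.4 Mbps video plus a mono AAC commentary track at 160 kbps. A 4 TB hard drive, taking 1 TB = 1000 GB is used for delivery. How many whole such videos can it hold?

1299

90 min = 5400 s
Audio: 160 kbps = 0.160 Mbps.
Total bitrate: 4.560 Mbps.
Per item: 4.560 Mbps × 5400 s = 24,624 Mb = 3,078 MB.
Capacity: 4 TB = 32,000,000 Mb; 1299.55 items → 1299 complete.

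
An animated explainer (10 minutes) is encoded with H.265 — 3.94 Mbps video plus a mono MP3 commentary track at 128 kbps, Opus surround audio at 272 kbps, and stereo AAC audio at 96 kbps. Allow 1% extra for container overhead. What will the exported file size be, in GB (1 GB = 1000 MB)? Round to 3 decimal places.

10 min = 600 s
Audio total: 128 + 272 + 96 = 496 kbps = 0.496 Mbps.
Total bitrate: 3.94 + 0.496 = 4.436 Mbps.
Stream data: 4.436 Mbps × 600 s = 2661.6 Mb.
With 1% container overhead: ×1.01.
2,688 Mb ÷ 8 = 336.0 MB → 0.336 GB.

0.336 GB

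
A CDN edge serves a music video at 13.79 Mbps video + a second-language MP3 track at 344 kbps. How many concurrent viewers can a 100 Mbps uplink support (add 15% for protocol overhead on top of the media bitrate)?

6

Audio: 344 kbps = 0.344 Mbps.
Per-viewer media rate: 14.134 Mbps.
On the wire with 15% overhead: 16.254 Mbps.
100 Mbps = 100.0 Mbps; 100.0 / 16.254 = 6.15 → 6 viewers.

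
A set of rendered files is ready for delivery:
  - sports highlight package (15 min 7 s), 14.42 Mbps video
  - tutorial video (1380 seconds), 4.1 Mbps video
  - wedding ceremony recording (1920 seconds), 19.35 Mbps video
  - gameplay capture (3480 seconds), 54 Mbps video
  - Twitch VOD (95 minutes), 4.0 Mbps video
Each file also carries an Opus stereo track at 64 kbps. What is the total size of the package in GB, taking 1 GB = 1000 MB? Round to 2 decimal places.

33.43 GB

Audio: 64 kbps = 0.064 Mbps.
sports highlight package: 14.484 Mbps × 907 s = 13137.0 Mb
tutorial video: 4.164 Mbps × 1380 s = 5746.3 Mb
wedding ceremony recording: 19.414 Mbps × 1920 s = 37274.9 Mb
gameplay capture: 54.064 Mbps × 3480 s = 188142.7 Mb
Twitch VOD: 4.064 Mbps × 5700 s = 23164.8 Mb
Total: 267465.7 Mb = 33433.2 MB.
= 33.43 GB.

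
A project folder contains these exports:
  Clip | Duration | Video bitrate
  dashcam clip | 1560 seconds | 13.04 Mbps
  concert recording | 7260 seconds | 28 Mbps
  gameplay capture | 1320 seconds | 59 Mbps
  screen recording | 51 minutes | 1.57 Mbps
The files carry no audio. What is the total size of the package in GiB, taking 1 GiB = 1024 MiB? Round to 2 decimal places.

35.66 GiB

dashcam clip: 13.040 Mbps × 1560 s = 20342.4 Mb
concert recording: 28.000 Mbps × 7260 s = 203280.0 Mb
gameplay capture: 59.000 Mbps × 1320 s = 77880.0 Mb
screen recording: 1.570 Mbps × 3060 s = 4804.2 Mb
Total: 306306.6 Mb = 38288.3 MB.
= 35.66 GiB.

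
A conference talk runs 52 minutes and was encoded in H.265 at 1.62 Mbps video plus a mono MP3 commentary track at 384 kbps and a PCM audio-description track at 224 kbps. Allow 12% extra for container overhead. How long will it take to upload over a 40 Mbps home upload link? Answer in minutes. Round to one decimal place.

3.2 minutes

52 min = 3120 s
Audio total: 384 + 224 = 608 kbps = 0.608 Mbps.
Total bitrate: 2.228 Mbps.
File: 2.228 Mbps × 3120 s = 6951.4 Mb.
With 12% container overhead: ×1.12. → 7785.5 Mb.
At 40 Mbps: 7785.5 / 40 = 194.6 s ≈ 3.24 minutes.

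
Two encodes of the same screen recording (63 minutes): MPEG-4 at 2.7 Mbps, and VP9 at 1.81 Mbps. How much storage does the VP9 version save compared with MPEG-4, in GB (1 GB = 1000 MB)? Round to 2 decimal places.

63 min = 3780 s
MPEG-4: 2.700 Mbps × 3780 s = 10206.0 Mb = 1.276 GB.
VP9: 1.810 Mbps × 3780 s = 6841.8 Mb = 0.855 GB.
Saving: 1.276 − 0.855 = 0.421 GB.

0.42 GB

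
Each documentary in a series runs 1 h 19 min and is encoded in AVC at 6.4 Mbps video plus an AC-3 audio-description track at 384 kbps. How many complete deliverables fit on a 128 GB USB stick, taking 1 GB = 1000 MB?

1 h 19 min = 79 min = 4740 s
Audio: 384 kbps = 0.384 Mbps.
Total bitrate: 6.784 Mbps.
Per item: 6.784 Mbps × 4740 s = 32,156 Mb = 4,020 MB.
Capacity: 128 GB = 1,024,000 Mb; 31.84 items → 31 complete.

31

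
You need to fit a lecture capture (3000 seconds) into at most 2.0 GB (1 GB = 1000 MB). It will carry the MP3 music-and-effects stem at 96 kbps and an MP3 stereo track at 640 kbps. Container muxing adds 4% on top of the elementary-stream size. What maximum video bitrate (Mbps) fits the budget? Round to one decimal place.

Budget: 2.0 GB = 16000.0 Mb.
Stream payload after overhead: 16000.0 / 1.04 = 15384.6 Mb.
Total bitrate budget: 15384.6 Mb / 3000 s = 5.128 Mbps.
Audio total: 96 + 640 = 736 kbps = 0.736 Mbps.
Video: 5.128 − 0.736 = 4.392 Mbps.

4.4 Mbps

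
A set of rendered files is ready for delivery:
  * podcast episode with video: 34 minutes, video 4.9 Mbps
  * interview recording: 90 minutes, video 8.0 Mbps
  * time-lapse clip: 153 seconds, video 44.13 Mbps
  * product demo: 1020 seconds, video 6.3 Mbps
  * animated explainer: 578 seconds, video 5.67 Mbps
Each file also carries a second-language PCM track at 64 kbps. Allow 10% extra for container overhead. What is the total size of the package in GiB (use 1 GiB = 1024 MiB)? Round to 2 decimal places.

8.99 GiB

Audio: 64 kbps = 0.064 Mbps.
podcast episode with video: 4.964 Mbps × 2040 s × 1.10 = 11139.2 Mb
interview recording: 8.064 Mbps × 5400 s × 1.10 = 47900.2 Mb
time-lapse clip: 44.194 Mbps × 153 s × 1.10 = 7437.9 Mb
product demo: 6.364 Mbps × 1020 s × 1.10 = 7140.4 Mb
animated explainer: 5.734 Mbps × 578 s × 1.10 = 3645.7 Mb
Total: 77263.3 Mb = 9657.9 MB.
= 8.995 GiB.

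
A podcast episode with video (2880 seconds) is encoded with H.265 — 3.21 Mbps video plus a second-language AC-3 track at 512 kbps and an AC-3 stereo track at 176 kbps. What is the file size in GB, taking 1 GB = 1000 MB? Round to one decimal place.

1.4 GB

Audio total: 512 + 176 = 688 kbps = 0.688 Mbps.
Total bitrate: 3.21 + 0.688 = 3.898 Mbps.
Stream data: 3.898 Mbps × 2880 s = 11226.2 Mb.
11,226 Mb ÷ 8 = 1,403 MB → 1.403 GB.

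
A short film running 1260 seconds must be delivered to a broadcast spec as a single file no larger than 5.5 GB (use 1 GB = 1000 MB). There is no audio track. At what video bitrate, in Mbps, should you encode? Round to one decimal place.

Budget: 5.5 GB = 44000.0 Mb.
Total bitrate budget: 44000.0 Mb / 1260 s = 34.921 Mbps.

34.9 Mbps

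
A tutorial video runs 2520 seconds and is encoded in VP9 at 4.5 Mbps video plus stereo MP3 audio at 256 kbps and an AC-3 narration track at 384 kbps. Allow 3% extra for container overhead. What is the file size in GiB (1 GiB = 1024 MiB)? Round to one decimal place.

1.6 GiB

Audio total: 256 + 384 = 640 kbps = 0.640 Mbps.
Total bitrate: 4.5 + 0.640 = 5.140 Mbps.
Stream data: 5.140 Mbps × 2520 s = 12952.8 Mb.
With 3% container overhead: ×1.03.
13,341 Mb = 1,667,673,000 bytes ÷ 1,073,741,824 = 1.553 GiB.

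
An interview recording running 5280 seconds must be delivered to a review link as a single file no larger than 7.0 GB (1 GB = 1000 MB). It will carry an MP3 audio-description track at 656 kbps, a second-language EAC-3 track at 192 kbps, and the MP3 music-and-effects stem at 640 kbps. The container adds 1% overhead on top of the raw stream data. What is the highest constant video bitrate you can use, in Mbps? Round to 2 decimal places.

Budget: 7.0 GB = 56000.0 Mb.
Stream payload after overhead: 56000.0 / 1.01 = 55445.5 Mb.
Total bitrate budget: 55445.5 Mb / 5280 s = 10.501 Mbps.
Audio total: 656 + 192 + 640 = 1488 kbps = 1.488 Mbps.
Video: 10.501 − 1.488 = 9.013 Mbps.

9.01 Mbps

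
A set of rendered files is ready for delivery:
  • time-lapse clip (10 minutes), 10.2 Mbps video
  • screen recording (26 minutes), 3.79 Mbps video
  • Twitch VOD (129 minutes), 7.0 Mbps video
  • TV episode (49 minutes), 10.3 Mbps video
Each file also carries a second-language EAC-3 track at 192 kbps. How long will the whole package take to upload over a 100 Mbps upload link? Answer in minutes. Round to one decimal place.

16.5 minutes

Audio: 192 kbps = 0.192 Mbps.
time-lapse clip: 10.392 Mbps × 600 s = 6235.2 Mb
screen recording: 3.982 Mbps × 1560 s = 6211.9 Mb
Twitch VOD: 7.192 Mbps × 7740 s = 55666.1 Mb
TV episode: 10.492 Mbps × 2940 s = 30846.5 Mb
Total: 98959.7 Mb = 12370.0 MB.
At 100 Mbps: 98959.7 / 100 = 990 s ≈ 16.5 minutes.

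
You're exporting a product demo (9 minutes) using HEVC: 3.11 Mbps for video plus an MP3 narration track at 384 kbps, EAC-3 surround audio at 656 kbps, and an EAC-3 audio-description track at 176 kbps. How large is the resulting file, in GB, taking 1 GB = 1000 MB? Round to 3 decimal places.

0.292 GB

9 min = 540 s
Audio total: 384 + 656 + 176 = 1216 kbps = 1.216 Mbps.
Total bitrate: 3.11 + 1.216 = 4.326 Mbps.
Stream data: 4.326 Mbps × 540 s = 2336.0 Mb.
2,336 Mb ÷ 8 = 292.0 MB → 0.292 GB.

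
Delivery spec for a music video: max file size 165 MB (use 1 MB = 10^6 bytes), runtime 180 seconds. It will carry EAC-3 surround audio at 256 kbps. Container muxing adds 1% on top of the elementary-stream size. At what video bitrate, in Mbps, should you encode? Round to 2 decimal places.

Budget: 165 MB = 1320.0 Mb.
Stream payload after overhead: 1320.0 / 1.01 = 1306.9 Mb.
Total bitrate budget: 1306.9 Mb / 180 s = 7.261 Mbps.
Audio: 256 kbps = 0.256 Mbps.
Video: 7.261 − 0.256 = 7.005 Mbps.

7.00 Mbps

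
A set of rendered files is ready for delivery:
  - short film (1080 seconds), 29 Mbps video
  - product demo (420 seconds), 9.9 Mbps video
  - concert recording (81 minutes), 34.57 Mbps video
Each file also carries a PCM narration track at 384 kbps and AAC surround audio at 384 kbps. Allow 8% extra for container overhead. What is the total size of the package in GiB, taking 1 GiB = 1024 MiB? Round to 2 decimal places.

26.20 GiB

Audio total: 384 + 384 = 768 kbps = 0.768 Mbps.
short film: 29.768 Mbps × 1080 s × 1.08 = 34721.4 Mb
product demo: 10.668 Mbps × 420 s × 1.08 = 4839.0 Mb
concert recording: 35.338 Mbps × 4860 s × 1.08 = 185482.1 Mb
Total: 225042.5 Mb = 28130.3 MB.
= 26.20 GiB.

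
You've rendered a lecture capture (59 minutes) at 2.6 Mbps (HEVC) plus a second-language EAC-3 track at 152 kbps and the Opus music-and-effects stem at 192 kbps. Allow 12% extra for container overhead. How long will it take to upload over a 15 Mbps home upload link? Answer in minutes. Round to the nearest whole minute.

59 min = 3540 s
Audio total: 152 + 192 = 344 kbps = 0.344 Mbps.
Total bitrate: 2.944 Mbps.
File: 2.944 Mbps × 3540 s = 10421.8 Mb.
With 12% container overhead: ×1.12. → 11672.4 Mb.
At 15 Mbps: 11672.4 / 15 = 778.2 s ≈ 13 minutes.

13 minutes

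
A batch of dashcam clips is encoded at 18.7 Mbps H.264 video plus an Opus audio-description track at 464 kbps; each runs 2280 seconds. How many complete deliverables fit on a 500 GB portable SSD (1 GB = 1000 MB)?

91

Audio: 464 kbps = 0.464 Mbps.
Total bitrate: 19.164 Mbps.
Per item: 19.164 Mbps × 2280 s = 43,694 Mb = 5,462 MB.
Capacity: 500 GB = 4,000,000 Mb; 91.55 items → 91 complete.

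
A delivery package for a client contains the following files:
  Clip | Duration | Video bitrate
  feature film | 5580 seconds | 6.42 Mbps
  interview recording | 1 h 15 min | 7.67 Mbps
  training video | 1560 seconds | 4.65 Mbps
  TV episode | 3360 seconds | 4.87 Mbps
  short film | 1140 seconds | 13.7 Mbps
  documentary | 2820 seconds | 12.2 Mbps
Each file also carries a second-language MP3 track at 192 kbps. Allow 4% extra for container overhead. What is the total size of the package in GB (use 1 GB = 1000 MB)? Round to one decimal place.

19.2 GB

Audio: 192 kbps = 0.192 Mbps.
feature film: 6.612 Mbps × 5580 s × 1.04 = 38370.8 Mb
interview recording: 7.862 Mbps × 4500 s × 1.04 = 36794.2 Mb
training video: 4.842 Mbps × 1560 s × 1.04 = 7855.7 Mb
TV episode: 5.062 Mbps × 3360 s × 1.04 = 17688.7 Mb
short film: 13.892 Mbps × 1140 s × 1.04 = 16470.4 Mb
documentary: 12.392 Mbps × 2820 s × 1.04 = 36343.3 Mb
Total: 153522.8 Mb = 19190.4 MB.
= 19.19 GB.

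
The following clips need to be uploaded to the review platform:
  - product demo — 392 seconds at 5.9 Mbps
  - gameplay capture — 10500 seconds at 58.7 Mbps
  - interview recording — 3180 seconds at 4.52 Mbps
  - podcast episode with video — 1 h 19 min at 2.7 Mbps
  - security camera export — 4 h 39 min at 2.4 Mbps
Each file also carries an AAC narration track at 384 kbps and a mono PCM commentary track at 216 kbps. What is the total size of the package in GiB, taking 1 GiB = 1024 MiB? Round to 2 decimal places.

82.35 GiB

Audio total: 384 + 216 = 600 kbps = 0.600 Mbps.
product demo: 6.500 Mbps × 392 s = 2548.0 Mb
gameplay capture: 59.300 Mbps × 10500 s = 622650.0 Mb
interview recording: 5.120 Mbps × 3180 s = 16281.6 Mb
podcast episode with video: 3.300 Mbps × 4740 s = 15642.0 Mb
security camera export: 3.000 Mbps × 16740 s = 50220.0 Mb
Total: 707341.6 Mb = 88417.7 MB.
= 82.35 GiB.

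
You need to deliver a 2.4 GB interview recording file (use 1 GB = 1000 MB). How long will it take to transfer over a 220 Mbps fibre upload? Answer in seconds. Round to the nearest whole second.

87 seconds

File: 2.4 GB = 19200.0 Mb.
At 220 Mbps: 19200.0 / 220 = 87.3 s ≈ 87.3 seconds.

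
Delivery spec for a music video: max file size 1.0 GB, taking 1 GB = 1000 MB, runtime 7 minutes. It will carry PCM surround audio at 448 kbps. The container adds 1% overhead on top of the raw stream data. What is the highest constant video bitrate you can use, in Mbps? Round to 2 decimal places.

Budget: 1.0 GB = 8000.0 Mb.
Stream payload after overhead: 8000.0 / 1.01 = 7920.8 Mb.
7 min = 420 s
Total bitrate budget: 7920.8 Mb / 420 s = 18.859 Mbps.
Audio: 448 kbps = 0.448 Mbps.
Video: 18.859 − 0.448 = 18.411 Mbps.

18.41 Mbps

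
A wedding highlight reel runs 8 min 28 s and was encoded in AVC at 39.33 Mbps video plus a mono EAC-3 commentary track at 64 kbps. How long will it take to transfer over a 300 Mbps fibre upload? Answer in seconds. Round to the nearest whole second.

67 seconds

8 min 28 s = 508 s
Audio: 64 kbps = 0.064 Mbps.
Total bitrate: 39.394 Mbps.
File: 39.394 Mbps × 508 s = 20012.2 Mb.
At 300 Mbps: 20012.2 / 300 = 66.7 s ≈ 66.7 seconds.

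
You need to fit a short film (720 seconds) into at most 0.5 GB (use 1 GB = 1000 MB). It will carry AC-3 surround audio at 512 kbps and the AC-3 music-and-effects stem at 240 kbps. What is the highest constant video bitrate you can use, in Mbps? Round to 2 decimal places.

4.80 Mbps

Budget: 0.5 GB = 4000.0 Mb.
Total bitrate budget: 4000.0 Mb / 720 s = 5.556 Mbps.
Audio total: 512 + 240 = 752 kbps = 0.752 Mbps.
Video: 5.556 − 0.752 = 4.804 Mbps.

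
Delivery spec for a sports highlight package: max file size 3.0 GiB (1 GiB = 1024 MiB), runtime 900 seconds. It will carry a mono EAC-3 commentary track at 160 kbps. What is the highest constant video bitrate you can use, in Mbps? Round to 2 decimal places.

Budget: 3.0 GiB = 25769.8 Mb.
Total bitrate budget: 25769.8 Mb / 900 s = 28.633 Mbps.
Audio: 160 kbps = 0.160 Mbps.
Video: 28.633 − 0.160 = 28.473 Mbps.

28.47 Mbps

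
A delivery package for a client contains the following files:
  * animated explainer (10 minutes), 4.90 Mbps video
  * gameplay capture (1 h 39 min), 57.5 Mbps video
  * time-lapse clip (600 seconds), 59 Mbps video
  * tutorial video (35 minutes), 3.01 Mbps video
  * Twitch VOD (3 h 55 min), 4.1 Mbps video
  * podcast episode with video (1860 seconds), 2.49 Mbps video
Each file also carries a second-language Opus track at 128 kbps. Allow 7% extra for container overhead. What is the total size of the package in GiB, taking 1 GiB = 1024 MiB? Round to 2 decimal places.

56.29 GiB

Audio: 128 kbps = 0.128 Mbps.
animated explainer: 5.028 Mbps × 600 s × 1.07 = 3228.0 Mb
gameplay capture: 57.628 Mbps × 5940 s × 1.07 = 366272.0 Mb
time-lapse clip: 59.128 Mbps × 600 s × 1.07 = 37960.2 Mb
tutorial video: 3.138 Mbps × 2100 s × 1.07 = 7051.1 Mb
Twitch VOD: 4.228 Mbps × 14100 s × 1.07 = 63787.8 Mb
podcast episode with video: 2.618 Mbps × 1860 s × 1.07 = 5210.3 Mb
Total: 483509.5 Mb = 60438.7 MB.
= 56.29 GiB.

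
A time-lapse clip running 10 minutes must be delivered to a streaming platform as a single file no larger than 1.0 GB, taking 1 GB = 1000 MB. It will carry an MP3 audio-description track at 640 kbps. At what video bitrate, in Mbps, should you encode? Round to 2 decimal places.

12.69 Mbps

Budget: 1.0 GB = 8000.0 Mb.
10 min = 600 s
Total bitrate budget: 8000.0 Mb / 600 s = 13.333 Mbps.
Audio: 640 kbps = 0.640 Mbps.
Video: 13.333 − 0.640 = 12.693 Mbps.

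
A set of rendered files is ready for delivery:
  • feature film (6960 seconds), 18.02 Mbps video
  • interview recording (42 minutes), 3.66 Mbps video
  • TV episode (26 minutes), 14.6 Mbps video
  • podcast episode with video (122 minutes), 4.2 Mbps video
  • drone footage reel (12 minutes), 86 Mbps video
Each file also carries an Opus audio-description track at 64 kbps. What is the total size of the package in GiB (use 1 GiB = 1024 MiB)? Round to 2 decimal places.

29.26 GiB

Audio: 64 kbps = 0.064 Mbps.
feature film: 18.084 Mbps × 6960 s = 125864.6 Mb
interview recording: 3.724 Mbps × 2520 s = 9384.5 Mb
TV episode: 14.664 Mbps × 1560 s = 22875.8 Mb
podcast episode with video: 4.264 Mbps × 7320 s = 31212.5 Mb
drone footage reel: 86.064 Mbps × 720 s = 61966.1 Mb
Total: 251303.5 Mb = 31412.9 MB.
= 29.26 GiB.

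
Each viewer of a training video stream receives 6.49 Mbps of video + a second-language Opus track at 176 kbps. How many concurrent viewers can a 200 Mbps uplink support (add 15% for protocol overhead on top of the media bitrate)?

Audio: 176 kbps = 0.176 Mbps.
Per-viewer media rate: 6.666 Mbps.
On the wire with 15% overhead: 7.666 Mbps.
200 Mbps = 200.0 Mbps; 200.0 / 7.666 = 26.09 → 26 viewers.

26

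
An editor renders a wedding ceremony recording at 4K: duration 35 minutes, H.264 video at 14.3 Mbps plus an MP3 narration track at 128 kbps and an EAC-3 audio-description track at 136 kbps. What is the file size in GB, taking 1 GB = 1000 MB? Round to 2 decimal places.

3.82 GB

35 min = 2100 s
Audio total: 128 + 136 = 264 kbps = 0.264 Mbps.
Total bitrate: 14.3 + 0.264 = 14.564 Mbps.
Stream data: 14.564 Mbps × 2100 s = 30584.4 Mb.
30,584 Mb ÷ 8 = 3,823 MB → 3.823 GB.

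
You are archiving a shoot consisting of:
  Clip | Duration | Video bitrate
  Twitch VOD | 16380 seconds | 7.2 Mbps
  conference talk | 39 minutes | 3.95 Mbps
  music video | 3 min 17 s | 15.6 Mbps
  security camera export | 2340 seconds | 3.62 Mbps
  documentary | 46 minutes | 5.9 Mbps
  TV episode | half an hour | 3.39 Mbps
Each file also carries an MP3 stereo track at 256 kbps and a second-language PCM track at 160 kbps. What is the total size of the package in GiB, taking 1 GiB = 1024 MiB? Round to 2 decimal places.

Audio total: 256 + 160 = 416 kbps = 0.416 Mbps.
Twitch VOD: 7.616 Mbps × 16380 s = 124750.1 Mb
conference talk: 4.366 Mbps × 2340 s = 10216.4 Mb
music video: 16.016 Mbps × 197 s = 3155.2 Mb
security camera export: 4.036 Mbps × 2340 s = 9444.2 Mb
documentary: 6.316 Mbps × 2760 s = 17432.2 Mb
TV episode: 3.806 Mbps × 1800 s = 6850.8 Mb
Total: 171848.9 Mb = 21481.1 MB.
= 20.01 GiB.

20.01 GiB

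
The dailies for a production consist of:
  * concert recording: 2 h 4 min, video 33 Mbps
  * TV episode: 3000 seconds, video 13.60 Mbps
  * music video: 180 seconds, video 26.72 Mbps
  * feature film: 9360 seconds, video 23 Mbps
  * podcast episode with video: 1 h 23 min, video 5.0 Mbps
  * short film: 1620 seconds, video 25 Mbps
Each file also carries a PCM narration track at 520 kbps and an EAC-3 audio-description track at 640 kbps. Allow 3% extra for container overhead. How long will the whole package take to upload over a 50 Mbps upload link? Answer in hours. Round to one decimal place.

3.4 hours

Audio total: 520 + 640 = 1160 kbps = 1.160 Mbps.
concert recording: 34.160 Mbps × 7440 s × 1.03 = 261774.9 Mb
TV episode: 14.760 Mbps × 3000 s × 1.03 = 45608.4 Mb
music video: 27.880 Mbps × 180 s × 1.03 = 5169.0 Mb
feature film: 24.160 Mbps × 9360 s × 1.03 = 232921.7 Mb
podcast episode with video: 6.160 Mbps × 4980 s × 1.03 = 31597.1 Mb
short film: 26.160 Mbps × 1620 s × 1.03 = 43650.6 Mb
Total: 620721.7 Mb = 77590.2 MB.
At 50 Mbps: 620721.7 / 50 = 12414 s ≈ 3.45 hours.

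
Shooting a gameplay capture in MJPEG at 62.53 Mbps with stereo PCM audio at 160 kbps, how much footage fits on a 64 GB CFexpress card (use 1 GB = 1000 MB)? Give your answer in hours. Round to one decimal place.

Audio: 160 kbps = 0.160 Mbps.
Total bitrate: 62.53 + 0.160 = 62.690 Mbps.
Capacity: 64 GB = 512,000 Mb.
Recording time: 512,000 / 62.690 = 8,167 s ≈ 2.27 hours.

2.3 hours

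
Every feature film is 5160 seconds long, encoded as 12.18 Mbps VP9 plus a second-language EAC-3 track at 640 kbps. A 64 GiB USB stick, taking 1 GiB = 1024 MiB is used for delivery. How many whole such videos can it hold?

8

Audio: 640 kbps = 0.640 Mbps.
Total bitrate: 12.820 Mbps.
Per item: 12.820 Mbps × 5160 s = 66,151 Mb = 8,269 MB.
Capacity: 64 GiB = 549,756 Mb; 8.31 items → 8 complete.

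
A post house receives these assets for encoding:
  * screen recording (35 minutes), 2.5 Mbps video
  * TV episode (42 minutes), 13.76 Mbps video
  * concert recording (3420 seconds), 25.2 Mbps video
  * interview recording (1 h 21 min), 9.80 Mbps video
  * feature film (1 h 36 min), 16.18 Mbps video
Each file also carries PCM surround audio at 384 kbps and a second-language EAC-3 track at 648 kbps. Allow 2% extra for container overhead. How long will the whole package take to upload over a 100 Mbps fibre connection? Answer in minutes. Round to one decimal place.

Audio total: 384 + 648 = 1032 kbps = 1.032 Mbps.
screen recording: 3.532 Mbps × 2100 s × 1.02 = 7565.5 Mb
TV episode: 14.792 Mbps × 2520 s × 1.02 = 38021.4 Mb
concert recording: 26.232 Mbps × 3420 s × 1.02 = 91507.7 Mb
interview recording: 10.832 Mbps × 4860 s × 1.02 = 53696.4 Mb
feature film: 17.212 Mbps × 5760 s × 1.02 = 101123.9 Mb
Total: 291914.9 Mb = 36489.4 MB.
At 100 Mbps: 291914.9 / 100 = 2919 s ≈ 48.7 minutes.

48.7 minutes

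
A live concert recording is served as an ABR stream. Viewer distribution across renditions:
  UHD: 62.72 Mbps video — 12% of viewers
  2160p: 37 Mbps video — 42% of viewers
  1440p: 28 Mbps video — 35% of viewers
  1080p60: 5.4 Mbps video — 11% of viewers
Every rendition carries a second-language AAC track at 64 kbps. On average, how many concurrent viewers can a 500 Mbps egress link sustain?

Audio: 64 kbps = 0.064 Mbps.
Average per-viewer bitrate: 0.12×62.784 + 0.42×37.064 + 0.35×28.064 + 0.11×5.464 = 33.524 Mbps.
500 Mbps = 500.0 Mbps; 500.0 / 33.524 = 14.91 → 14.

14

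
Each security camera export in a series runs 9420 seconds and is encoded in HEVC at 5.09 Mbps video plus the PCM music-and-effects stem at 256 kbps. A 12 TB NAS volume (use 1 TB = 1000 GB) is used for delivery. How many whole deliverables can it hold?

1906

Audio: 256 kbps = 0.256 Mbps.
Total bitrate: 5.346 Mbps.
Per item: 5.346 Mbps × 9420 s = 50,359 Mb = 6,295 MB.
Capacity: 12 TB = 96,000,000 Mb; 1906.30 items → 1906 complete.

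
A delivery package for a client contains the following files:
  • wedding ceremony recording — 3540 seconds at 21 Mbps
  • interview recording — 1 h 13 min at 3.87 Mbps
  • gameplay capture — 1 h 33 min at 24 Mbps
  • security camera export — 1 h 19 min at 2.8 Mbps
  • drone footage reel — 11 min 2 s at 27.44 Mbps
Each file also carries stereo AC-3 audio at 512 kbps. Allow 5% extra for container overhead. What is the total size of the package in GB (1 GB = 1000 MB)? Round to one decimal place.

35.0 GB

Audio: 512 kbps = 0.512 Mbps.
wedding ceremony recording: 21.512 Mbps × 3540 s × 1.05 = 79960.1 Mb
interview recording: 4.382 Mbps × 4380 s × 1.05 = 20152.8 Mb
gameplay capture: 24.512 Mbps × 5580 s × 1.05 = 143615.8 Mb
security camera export: 3.312 Mbps × 4740 s × 1.05 = 16483.8 Mb
drone footage reel: 27.952 Mbps × 662 s × 1.05 = 19429.4 Mb
Total: 279642.0 Mb = 34955.2 MB.
= 34.96 GB.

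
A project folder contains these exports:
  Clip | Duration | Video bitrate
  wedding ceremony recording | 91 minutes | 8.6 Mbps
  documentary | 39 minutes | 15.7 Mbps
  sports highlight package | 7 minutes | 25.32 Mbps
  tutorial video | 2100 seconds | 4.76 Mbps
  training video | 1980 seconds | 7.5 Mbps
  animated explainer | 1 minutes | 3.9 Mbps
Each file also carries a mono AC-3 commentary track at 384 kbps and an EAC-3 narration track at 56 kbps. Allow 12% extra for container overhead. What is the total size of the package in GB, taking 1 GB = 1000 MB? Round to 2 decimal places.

Audio total: 384 + 56 = 440 kbps = 0.440 Mbps.
wedding ceremony recording: 9.040 Mbps × 5460 s × 1.12 = 55281.4 Mb
documentary: 16.140 Mbps × 2340 s × 1.12 = 42299.7 Mb
sports highlight package: 25.760 Mbps × 420 s × 1.12 = 12117.5 Mb
tutorial video: 5.200 Mbps × 2100 s × 1.12 = 12230.4 Mb
training video: 7.940 Mbps × 1980 s × 1.12 = 17607.7 Mb
animated explainer: 4.340 Mbps × 60 s × 1.12 = 291.6 Mb
Total: 139828.4 Mb = 17478.6 MB.
= 17.48 GB.

17.48 GB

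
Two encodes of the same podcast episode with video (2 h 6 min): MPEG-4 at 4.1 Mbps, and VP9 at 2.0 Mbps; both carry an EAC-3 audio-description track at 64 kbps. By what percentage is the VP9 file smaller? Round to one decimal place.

2 h 6 min = 126 min = 7560 s
Audio: 64 kbps = 0.064 Mbps.
MPEG-4: 4.164 Mbps × 7560 s = 31479.8 Mb = 3.665 GiB.
VP9: 2.064 Mbps × 7560 s = 15603.8 Mb = 1.817 GiB.
Reduction: (1 − 1.817/3.665) × 100 = 50.43%.

50.4%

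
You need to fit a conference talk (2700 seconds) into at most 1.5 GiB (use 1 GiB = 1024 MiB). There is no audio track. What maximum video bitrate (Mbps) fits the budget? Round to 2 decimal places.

Budget: 1.5 GiB = 12884.9 Mb.
Total bitrate budget: 12884.9 Mb / 2700 s = 4.772 Mbps.

4.77 Mbps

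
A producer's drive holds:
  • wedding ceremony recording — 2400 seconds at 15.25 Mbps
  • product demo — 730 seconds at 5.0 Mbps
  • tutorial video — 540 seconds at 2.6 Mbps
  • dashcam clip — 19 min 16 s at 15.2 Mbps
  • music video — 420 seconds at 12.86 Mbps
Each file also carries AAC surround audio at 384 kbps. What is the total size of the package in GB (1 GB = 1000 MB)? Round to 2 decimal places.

8.33 GB

Audio: 384 kbps = 0.384 Mbps.
wedding ceremony recording: 15.634 Mbps × 2400 s = 37521.6 Mb
product demo: 5.384 Mbps × 730 s = 3930.3 Mb
tutorial video: 2.984 Mbps × 540 s = 1611.4 Mb
dashcam clip: 15.584 Mbps × 1156 s = 18015.1 Mb
music video: 13.244 Mbps × 420 s = 5562.5 Mb
Total: 66640.9 Mb = 8330.1 MB.
= 8.330 GB.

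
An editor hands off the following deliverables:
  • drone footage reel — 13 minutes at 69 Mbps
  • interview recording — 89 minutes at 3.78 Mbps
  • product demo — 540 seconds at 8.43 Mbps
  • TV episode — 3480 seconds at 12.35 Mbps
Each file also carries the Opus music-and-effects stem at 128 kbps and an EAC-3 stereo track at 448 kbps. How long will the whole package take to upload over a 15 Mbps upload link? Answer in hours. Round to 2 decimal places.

Audio total: 128 + 448 = 576 kbps = 0.576 Mbps.
drone footage reel: 69.576 Mbps × 780 s = 54269.3 Mb
interview recording: 4.356 Mbps × 5340 s = 23261.0 Mb
product demo: 9.006 Mbps × 540 s = 4863.2 Mb
TV episode: 12.926 Mbps × 3480 s = 44982.5 Mb
Total: 127376.0 Mb = 15922.0 MB.
At 15 Mbps: 127376.0 / 15 = 8492 s ≈ 2.36 hours.

2.36 hours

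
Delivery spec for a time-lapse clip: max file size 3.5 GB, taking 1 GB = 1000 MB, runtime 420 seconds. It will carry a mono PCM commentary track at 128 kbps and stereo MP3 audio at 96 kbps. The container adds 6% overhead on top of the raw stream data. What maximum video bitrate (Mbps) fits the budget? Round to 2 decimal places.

Budget: 3.5 GB = 28000.0 Mb.
Stream payload after overhead: 28000.0 / 1.06 = 26415.1 Mb.
Total bitrate budget: 26415.1 Mb / 420 s = 62.893 Mbps.
Audio total: 128 + 96 = 224 kbps = 0.224 Mbps.
Video: 62.893 − 0.224 = 62.669 Mbps.

62.67 Mbps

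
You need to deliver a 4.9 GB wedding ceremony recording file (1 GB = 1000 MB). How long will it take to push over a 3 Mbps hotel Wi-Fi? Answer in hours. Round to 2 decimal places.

3.63 hours

File: 4.9 GB = 39200.0 Mb.
At 3 Mbps: 39200.0 / 3 = 13066.7 s ≈ 3.63 hours.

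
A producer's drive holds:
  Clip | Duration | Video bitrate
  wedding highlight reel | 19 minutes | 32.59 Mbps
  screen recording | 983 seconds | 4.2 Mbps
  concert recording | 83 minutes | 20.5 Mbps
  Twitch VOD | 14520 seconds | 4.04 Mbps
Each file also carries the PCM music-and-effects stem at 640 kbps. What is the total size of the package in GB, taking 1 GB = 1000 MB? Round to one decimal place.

Audio: 640 kbps = 0.640 Mbps.
wedding highlight reel: 33.230 Mbps × 1140 s = 37882.2 Mb
screen recording: 4.840 Mbps × 983 s = 4757.7 Mb
concert recording: 21.140 Mbps × 4980 s = 105277.2 Mb
Twitch VOD: 4.680 Mbps × 14520 s = 67953.6 Mb
Total: 215870.7 Mb = 26983.8 MB.
= 26.98 GB.

27.0 GB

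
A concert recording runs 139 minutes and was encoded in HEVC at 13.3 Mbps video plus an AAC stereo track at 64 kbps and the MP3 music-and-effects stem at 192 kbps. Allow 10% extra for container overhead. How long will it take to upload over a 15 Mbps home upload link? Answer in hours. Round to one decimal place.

139 min = 8340 s
Audio total: 64 + 192 = 256 kbps = 0.256 Mbps.
Total bitrate: 13.556 Mbps.
File: 13.556 Mbps × 8340 s = 113057.0 Mb.
With 10% container overhead: ×1.10. → 124362.7 Mb.
At 15 Mbps: 124362.7 / 15 = 8290.8 s ≈ 2.3 hours.

2.3 hours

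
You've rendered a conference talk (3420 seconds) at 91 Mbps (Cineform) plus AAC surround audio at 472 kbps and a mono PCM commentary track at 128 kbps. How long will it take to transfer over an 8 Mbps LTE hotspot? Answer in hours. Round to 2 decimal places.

10.88 hours

Audio total: 472 + 128 = 600 kbps = 0.600 Mbps.
Total bitrate: 91.600 Mbps.
File: 91.600 Mbps × 3420 s = 313272.0 Mb.
At 8 Mbps: 313272.0 / 8 = 39159.0 s ≈ 10.9 hours.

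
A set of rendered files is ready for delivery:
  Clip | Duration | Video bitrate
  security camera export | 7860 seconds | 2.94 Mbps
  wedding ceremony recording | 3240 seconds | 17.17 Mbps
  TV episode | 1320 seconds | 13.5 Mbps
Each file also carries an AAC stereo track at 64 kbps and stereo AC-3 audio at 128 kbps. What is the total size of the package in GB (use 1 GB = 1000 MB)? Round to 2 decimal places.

12.37 GB

Audio total: 64 + 128 = 192 kbps = 0.192 Mbps.
security camera export: 3.132 Mbps × 7860 s = 24617.5 Mb
wedding ceremony recording: 17.362 Mbps × 3240 s = 56252.9 Mb
TV episode: 13.692 Mbps × 1320 s = 18073.4 Mb
Total: 98943.8 Mb = 12368.0 MB.
= 12.37 GB.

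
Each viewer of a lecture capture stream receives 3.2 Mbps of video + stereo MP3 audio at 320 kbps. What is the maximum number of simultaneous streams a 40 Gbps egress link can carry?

Audio: 320 kbps = 0.320 Mbps.
Per-viewer media rate: 3.520 Mbps.
40 Gbps = 40,000 Mbps; 40,000 / 3.520 = 11363.64 → 11363 viewers.

11363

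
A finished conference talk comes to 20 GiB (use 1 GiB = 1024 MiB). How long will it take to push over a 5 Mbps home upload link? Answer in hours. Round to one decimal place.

9.5 hours

File: 20 GiB = 171798.7 Mb.
At 5 Mbps: 171798.7 / 5 = 34359.7 s ≈ 9.54 hours.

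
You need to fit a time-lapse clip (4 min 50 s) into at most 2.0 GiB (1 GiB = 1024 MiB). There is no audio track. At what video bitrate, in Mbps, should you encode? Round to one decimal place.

Budget: 2.0 GiB = 17179.9 Mb.
4 min 50 s = 290 s
Total bitrate budget: 17179.9 Mb / 290 s = 59.241 Mbps.

59.2 Mbps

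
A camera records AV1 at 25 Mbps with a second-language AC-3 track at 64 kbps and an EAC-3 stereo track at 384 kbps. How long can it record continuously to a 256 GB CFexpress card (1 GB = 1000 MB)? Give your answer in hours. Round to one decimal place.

22.4 hours

Audio total: 64 + 384 = 448 kbps = 0.448 Mbps.
Total bitrate: 25 + 0.448 = 25.448 Mbps.
Capacity: 256 GB = 2,048,000 Mb.
Recording time: 2,048,000 / 25.448 = 80,478 s ≈ 22.4 hours.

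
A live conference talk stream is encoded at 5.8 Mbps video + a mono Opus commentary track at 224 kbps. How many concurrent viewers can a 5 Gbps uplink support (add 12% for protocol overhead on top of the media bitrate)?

Audio: 224 kbps = 0.224 Mbps.
Per-viewer media rate: 6.024 Mbps.
On the wire with 12% overhead: 6.747 Mbps.
5 Gbps = 5,000 Mbps; 5,000 / 6.747 = 741.08 → 741 viewers.

741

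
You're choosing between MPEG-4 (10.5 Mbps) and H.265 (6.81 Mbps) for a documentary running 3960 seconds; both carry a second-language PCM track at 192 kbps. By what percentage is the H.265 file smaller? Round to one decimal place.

Audio: 192 kbps = 0.192 Mbps.
MPEG-4: 10.692 Mbps × 3960 s = 42340.3 Mb = 5.293 GB.
H.265: 7.002 Mbps × 3960 s = 27727.9 Mb = 3.466 GB.
Reduction: (1 − 3.466/5.293) × 100 = 34.51%.

34.5%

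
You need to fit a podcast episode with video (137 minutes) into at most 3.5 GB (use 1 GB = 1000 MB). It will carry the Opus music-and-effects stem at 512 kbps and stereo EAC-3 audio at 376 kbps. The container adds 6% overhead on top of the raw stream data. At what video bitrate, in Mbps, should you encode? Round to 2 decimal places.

2.33 Mbps

Budget: 3.5 GB = 28000.0 Mb.
Stream payload after overhead: 28000.0 / 1.06 = 26415.1 Mb.
137 min = 8220 s
Total bitrate budget: 26415.1 Mb / 8220 s = 3.214 Mbps.
Audio total: 512 + 376 = 888 kbps = 0.888 Mbps.
Video: 3.214 − 0.888 = 2.326 Mbps.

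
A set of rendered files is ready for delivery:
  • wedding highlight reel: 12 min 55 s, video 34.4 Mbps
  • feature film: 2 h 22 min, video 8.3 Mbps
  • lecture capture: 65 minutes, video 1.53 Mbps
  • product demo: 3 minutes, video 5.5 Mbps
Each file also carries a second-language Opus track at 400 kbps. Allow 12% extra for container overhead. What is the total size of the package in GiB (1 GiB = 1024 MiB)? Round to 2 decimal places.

14.30 GiB

Audio: 400 kbps = 0.400 Mbps.
wedding highlight reel: 34.800 Mbps × 775 s × 1.12 = 30206.4 Mb
feature film: 8.700 Mbps × 8520 s × 1.12 = 83018.9 Mb
lecture capture: 1.930 Mbps × 3900 s × 1.12 = 8430.2 Mb
product demo: 5.900 Mbps × 180 s × 1.12 = 1189.4 Mb
Total: 122845.0 Mb = 15355.6 MB.
= 14.30 GiB.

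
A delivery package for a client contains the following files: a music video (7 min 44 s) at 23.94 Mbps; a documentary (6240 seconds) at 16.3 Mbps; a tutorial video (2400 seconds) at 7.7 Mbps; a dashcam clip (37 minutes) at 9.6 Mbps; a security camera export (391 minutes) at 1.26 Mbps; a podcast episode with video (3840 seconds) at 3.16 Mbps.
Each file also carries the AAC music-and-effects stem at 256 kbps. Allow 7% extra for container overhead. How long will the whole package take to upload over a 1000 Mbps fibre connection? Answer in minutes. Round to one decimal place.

3.6 minutes

Audio: 256 kbps = 0.256 Mbps.
music video: 24.196 Mbps × 464 s × 1.07 = 12012.8 Mb
documentary: 16.556 Mbps × 6240 s × 1.07 = 110541.1 Mb
tutorial video: 7.956 Mbps × 2400 s × 1.07 = 20431.0 Mb
dashcam clip: 9.856 Mbps × 2220 s × 1.07 = 23411.9 Mb
security camera export: 1.516 Mbps × 23460 s × 1.07 = 38054.9 Mb
podcast episode with video: 3.416 Mbps × 3840 s × 1.07 = 14035.7 Mb
Total: 218487.5 Mb = 27310.9 MB.
At 1000 Mbps: 218487.5 / 1000 = 218 s ≈ 3.64 minutes.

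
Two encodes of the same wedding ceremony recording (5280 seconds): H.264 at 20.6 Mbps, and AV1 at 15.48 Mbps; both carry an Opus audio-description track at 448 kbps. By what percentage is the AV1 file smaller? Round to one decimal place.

Audio: 448 kbps = 0.448 Mbps.
H.264: 21.048 Mbps × 5280 s = 111133.4 Mb = 13.892 GB.
AV1: 15.928 Mbps × 5280 s = 84099.8 Mb = 10.512 GB.
Reduction: (1 − 10.512/13.892) × 100 = 24.33%.

24.3%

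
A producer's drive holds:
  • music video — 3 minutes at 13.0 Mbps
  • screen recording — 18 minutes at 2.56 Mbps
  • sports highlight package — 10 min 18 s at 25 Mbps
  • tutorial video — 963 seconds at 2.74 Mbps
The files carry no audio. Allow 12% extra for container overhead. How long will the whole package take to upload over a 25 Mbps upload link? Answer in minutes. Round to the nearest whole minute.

17 minutes

music video: 13.000 Mbps × 180 s × 1.12 = 2620.8 Mb
screen recording: 2.560 Mbps × 1080 s × 1.12 = 3096.6 Mb
sports highlight package: 25.000 Mbps × 618 s × 1.12 = 17304.0 Mb
tutorial video: 2.740 Mbps × 963 s × 1.12 = 2955.3 Mb
Total: 25976.6 Mb = 3247.1 MB.
At 25 Mbps: 25976.6 / 25 = 1039 s ≈ 17.3 minutes.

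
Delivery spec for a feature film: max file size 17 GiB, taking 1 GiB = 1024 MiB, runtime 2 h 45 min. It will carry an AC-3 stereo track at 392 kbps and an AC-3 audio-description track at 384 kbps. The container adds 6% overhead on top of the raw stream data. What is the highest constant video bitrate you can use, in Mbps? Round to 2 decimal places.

13.14 Mbps

Budget: 17 GiB = 146028.9 Mb.
Stream payload after overhead: 146028.9 / 1.06 = 137763.1 Mb.
2 h 45 min = 165 min = 9900 s
Total bitrate budget: 137763.1 Mb / 9900 s = 13.915 Mbps.
Audio total: 392 + 384 = 776 kbps = 0.776 Mbps.
Video: 13.915 − 0.776 = 13.139 Mbps.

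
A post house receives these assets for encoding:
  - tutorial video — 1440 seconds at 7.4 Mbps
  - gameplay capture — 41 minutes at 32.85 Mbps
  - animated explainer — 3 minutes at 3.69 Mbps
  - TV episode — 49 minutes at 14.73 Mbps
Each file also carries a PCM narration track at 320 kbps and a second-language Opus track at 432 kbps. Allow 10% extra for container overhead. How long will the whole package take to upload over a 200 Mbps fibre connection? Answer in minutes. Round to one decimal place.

Audio total: 320 + 432 = 752 kbps = 0.752 Mbps.
tutorial video: 8.152 Mbps × 1440 s × 1.10 = 12912.8 Mb
gameplay capture: 33.602 Mbps × 2460 s × 1.10 = 90927.0 Mb
animated explainer: 4.442 Mbps × 180 s × 1.10 = 879.5 Mb
TV episode: 15.482 Mbps × 2940 s × 1.10 = 50068.8 Mb
Total: 154788.1 Mb = 19348.5 MB.
At 200 Mbps: 154788.1 / 200 = 774 s ≈ 12.9 minutes.

12.9 minutes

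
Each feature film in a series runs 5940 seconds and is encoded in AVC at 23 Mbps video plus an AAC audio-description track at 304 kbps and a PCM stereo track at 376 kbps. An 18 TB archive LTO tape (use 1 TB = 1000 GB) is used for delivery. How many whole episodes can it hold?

Audio total: 304 + 376 = 680 kbps = 0.680 Mbps.
Total bitrate: 23.680 Mbps.
Per item: 23.680 Mbps × 5940 s = 140,659 Mb = 17,582 MB.
Capacity: 18 TB = 144,000,000 Mb; 1023.75 items → 1023 complete.

1023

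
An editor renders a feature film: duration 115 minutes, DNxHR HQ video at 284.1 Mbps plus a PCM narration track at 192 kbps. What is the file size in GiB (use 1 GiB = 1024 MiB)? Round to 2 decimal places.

115 min = 6900 s
Audio: 192 kbps = 0.192 Mbps.
Total bitrate: 284.1 + 0.192 = 284.292 Mbps.
Stream data: 284.292 Mbps × 6900 s = 1961614.8 Mb.
1,961,615 Mb = 245,201,850,000 bytes ÷ 1,073,741,824 = 228.4 GiB.

228.36 GiB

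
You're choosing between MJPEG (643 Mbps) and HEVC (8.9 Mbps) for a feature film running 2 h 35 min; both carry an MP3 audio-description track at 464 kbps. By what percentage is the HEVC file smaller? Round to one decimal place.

98.5%

2 h 35 min = 155 min = 9300 s
Audio: 464 kbps = 0.464 Mbps.
MJPEG: 643.464 Mbps × 9300 s = 5984215.2 Mb = 696.654 GiB.
HEVC: 9.364 Mbps × 9300 s = 87085.2 Mb = 10.138 GiB.
Reduction: (1 − 10.138/696.654) × 100 = 98.54%.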